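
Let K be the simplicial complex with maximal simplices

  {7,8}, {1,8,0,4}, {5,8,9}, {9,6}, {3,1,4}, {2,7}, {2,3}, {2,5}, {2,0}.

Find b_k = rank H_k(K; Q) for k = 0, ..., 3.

Order the vertices as 0 < 1 < 2 < 3 < 4 < 5 < 6 < 7 < 8 < 9. Listing each simplex with vertices in this order, K has dimension 3 with simplices:

  0-simplices (10): [0], [1], [2], [3], [4], [5], [6], [7], [8], [9]
  1-simplices (17): [0,1], [0,2], [0,4], [0,8], [1,3], [1,4], [1,8], [2,3], [2,5], [2,7], [3,4], [4,8], [5,8], [5,9], [6,9], [7,8], [8,9]
  2-simplices (6): [0,1,4], [0,1,8], [0,4,8], [1,3,4], [1,4,8], [5,8,9]
  3-simplices (1): [0,1,4,8]

so the chain groups are C_0 ≅ Z^10, C_1 ≅ Z^17, C_2 ≅ Z^6, C_3 ≅ Z^1.

The boundary map ∂_1: C_1 → C_0 is given by ∂[p,q] = [q] − [p]. For instance
  ∂[6,9] = [9] − [6].
This gives a 10×17 integer matrix of rank 9; reducing to Smith normal form yields diagonal entries (1,1,1,1,1,1,1,1,1).

The boundary map ∂_2: C_2 → C_1 maps a triangle to the signed sum of its edges. For instance
  ∂[1,3,4] = [3,4] − [1,4] + [1,3],
  ∂[5,8,9] = [8,9] − [5,9] + [5,8].
The 17×6 boundary matrix has rank 5 and Smith normal form diag(1,1,1,1,1).

∂_3: C_3 → C_2 sends each 3-simplex σ to the alternating sum Σ_i (−1)^i (σ with its i-th vertex removed). For instance
  ∂[0,1,4,8] = [1,4,8] − [0,4,8] + [0,1,8] − [0,1,4].
The resulting 6×1 matrix has rank 1, and its Smith normal form has invariant factors (1).

Reading off H_k = ker ∂_k / im ∂_{k+1}:

  H_0: rank C_0 − rank ∂_1 = 10 − 9 = 1, and the invariant factors of ∂_1 are all 1, so H_0 = Z.
  H_1: rank ker ∂_1 − rank ∂_2 = (17 − 9) − 5 = 3, and the invariant factors of ∂_2 are all 1, so H_1 = Z^3.
  H_2: rank ker ∂_2 − rank ∂_3 = (6 − 5) − 1 = 0, and the invariant factors of ∂_3 are all 1, so H_2 = 0.
  H_3: rank ker ∂_3 − rank ∂_4 = (1 − 1) − 0 = 0, and there is no ∂_4, so H_3 = 0.

As a check, the Euler characteristic is 10 − 17 + 6 − 1 = -2, which agrees with 1 − 3 + 0 − 0 = -2.

Hence the Betti numbers are b_0 = 1, b_1 = 3, b_2 = 0, b_3 = 0.

b_0 = 1, b_1 = 3, b_2 = 0, b_3 = 0.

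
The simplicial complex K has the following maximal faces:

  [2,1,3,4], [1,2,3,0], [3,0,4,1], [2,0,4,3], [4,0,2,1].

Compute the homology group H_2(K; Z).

H_2 = 0.

K has 5 vertices, 10 edges, 10 triangles, 5 3-simplices.
rank ∂_2 = 6, rank ∂_3 = 4 ⇒ b_2 = 10 − 6 − 4 = 0; all invariant factors of ∂_3 are 1 so no torsion. So H_2 = 0.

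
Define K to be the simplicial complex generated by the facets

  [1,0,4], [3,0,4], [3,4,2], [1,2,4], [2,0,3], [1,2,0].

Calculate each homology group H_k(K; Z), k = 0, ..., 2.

H_0 = Z,  H_1 = 0,  H_2 = Z.

K has 5 vertices, 9 edges, 6 triangles.
rank ∂_0 = 0, rank ∂_1 = 4 ⇒ b_0 = 5 − 0 − 4 = 1; all invariant factors of ∂_1 are 1 so no torsion. So H_0 ≅ Z.
rank ∂_1 = 4, rank ∂_2 = 5 ⇒ b_1 = 9 − 4 − 5 = 0; all invariant factors of ∂_2 are 1 so no torsion. So H_1 ≅ 0.
rank ∂_2 = 5, rank ∂_3 = 0 ⇒ b_2 = 6 − 5 − 0 = 1. So H_2 ≅ Z.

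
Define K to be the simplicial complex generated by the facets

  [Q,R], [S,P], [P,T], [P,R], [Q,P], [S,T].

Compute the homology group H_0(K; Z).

H_0 ≅ Z.

K has 5 vertices, 6 edges.
rank ∂_0 = 0, rank ∂_1 = 4 ⇒ b_0 = 5 − 0 − 4 = 1; all invariant factors of ∂_1 are 1 so no torsion. So H_0 = Z.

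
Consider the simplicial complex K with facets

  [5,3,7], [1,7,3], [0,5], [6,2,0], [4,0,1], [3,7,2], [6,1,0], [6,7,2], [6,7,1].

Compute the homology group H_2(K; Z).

Fix the vertex order 0 < 1 < 2 < 3 < 4 < 5 < 6 < 7 and write every simplex with vertices in increasing order. Then dim K = 2 and the simplices of K are:

  0-simplices (8): [0], [1], [2], [3], [4], [5], [6], [7]
  1-simplices (16): [0,1], [0,2], [0,4], [0,5], [0,6], [1,3], [1,4], [1,6], [1,7], [2,3], [2,6], [2,7], [3,5], [3,7], [5,7], [6,7]
  2-simplices (8): [0,1,4], [0,1,6], [0,2,6], [1,3,7], [1,6,7], [2,3,7], [2,6,7], [3,5,7]

Hence C_0 ≅ Z^8, C_1 ≅ Z^16, C_2 ≅ Z^8.

Boundary ∂_1: C_1 → C_0 is given by ∂[p,q] = [q] − [p].
As a 8×16 matrix over Z this has rank 7, with invariant factors (1,1,1,1,1,1,1).

∂_2: C_2 → C_1 sends each 2-simplex [p,q,r] to [q,r] − [p,r] + [p,q]. For instance
  ∂[2,3,7] = [3,7] − [2,7] + [2,3],
  ∂[0,2,6] = [2,6] − [0,6] + [0,2].
The resulting 16×8 matrix has rank 8, and its Smith normal form has invariant factors (1,1,1,1,1,1,1,1).

Computing H_k = (kernel of ∂_k) / (image of ∂_{k+1}):

  H_2: rank ker ∂_2 − rank ∂_3 = (8 − 8) − 0 = 0, and there is no ∂_3, so H_2 = 0.

H_2 = 0.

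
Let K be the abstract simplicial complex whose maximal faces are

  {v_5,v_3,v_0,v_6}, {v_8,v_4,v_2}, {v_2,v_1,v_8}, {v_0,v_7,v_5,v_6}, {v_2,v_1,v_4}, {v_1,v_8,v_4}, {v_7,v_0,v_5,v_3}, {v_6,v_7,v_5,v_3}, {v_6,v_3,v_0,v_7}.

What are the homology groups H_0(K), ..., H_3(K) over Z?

Take the total order v_0 < v_1 < v_2 < v_3 < v_4 < v_5 < v_6 < v_7 < v_8 on the vertex set. Then K (dimension 3) consists of the simplices:

  0-simplices (9): [v_0], [v_1], [v_2], [v_3], [v_4], [v_5], [v_6], [v_7], [v_8]
  1-simplices (16): (16 of them)
  2-simplices (14): (14 of them)
  3-simplices (5): [v_0,v_3,v_5,v_6], [v_0,v_3,v_5,v_7], [v_0,v_3,v_6,v_7], [v_0,v_5,v_6,v_7], [v_3,v_5,v_6,v_7]

giving chain groups C_0 ≅ Z^9, C_1 ≅ Z^16, C_2 ≅ Z^14, C_3 ≅ Z^5.

Boundary ∂_1: C_1 → C_0 maps an edge to its endpoints' difference, ∂[p,q] = q − p. For instance
  ∂[v_2,v_8] = [v_8] − [v_2].
As a 9×16 matrix over Z this has rank 7, with invariant factors (1,1,1,1,1,1,1).

∂_2: C_2 → C_1 acts by ∂[p,q,r] = [q,r] − [p,r] + [p,q]. For instance
  ∂[v_3,v_6,v_7] = [v_6,v_7] − [v_3,v_7] + [v_3,v_6],
  ∂[v_1,v_2,v_8] = [v_2,v_8] − [v_1,v_8] + [v_1,v_2].
The resulting 16×14 matrix has rank 9, and its Smith normal form has invariant factors (1,1,1,1,1,1,1,1,1).

The boundary map ∂_3: C_3 → C_2 sends each 3-simplex σ to the alternating sum Σ_i (−1)^i (σ with its i-th vertex removed). For instance
  ∂[v_0,v_3,v_5,v_7] = [v_3,v_5,v_7] − [v_0,v_5,v_7] + [v_0,v_3,v_7] − [v_0,v_3,v_5],
  ∂[v_0,v_5,v_6,v_7] = [v_5,v_6,v_7] − [v_0,v_6,v_7] + [v_0,v_5,v_7] − [v_0,v_5,v_6].
As a 14×5 matrix over Z this has rank 4, with invariant factors (1,1,1,1).

Reading off H_k = ker ∂_k / im ∂_{k+1}:

  H_0: rank C_0 − rank ∂_1 = 9 − 7 = 2, and the invariant factors of ∂_1 are all 1, so H_0 ≅ Z^2.
  H_1: rank ker ∂_1 − rank ∂_2 = (16 − 7) − 9 = 0, and the invariant factors of ∂_2 are all 1, so H_1 ≅ 0.
  H_2: rank ker ∂_2 − rank ∂_3 = (14 − 9) − 4 = 1, and the invariant factors of ∂_3 are all 1, so H_2 ≅ Z.
  H_3: rank ker ∂_3 − rank ∂_4 = (5 − 4) − 0 = 1, and there is no ∂_4, so H_3 ≅ Z.

H_0 ≅ Z^2,  H_1 = 0,  H_2 ≅ Z,  H_3 ≅ Z.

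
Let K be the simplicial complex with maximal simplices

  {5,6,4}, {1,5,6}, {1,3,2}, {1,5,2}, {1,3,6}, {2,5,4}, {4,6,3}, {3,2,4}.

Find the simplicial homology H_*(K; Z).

Order the vertices as 1 < 2 < 3 < 4 < 5 < 6. Listing each simplex with vertices in this order, K has dimension 2 with simplices:

  0-simplices (6): [1], [2], [3], [4], [5], [6]
  1-simplices (12): [1,2], [1,3], [1,5], [1,6], [2,3], [2,4], [2,5], [3,4], [3,6], [4,5], [4,6], [5,6]
  2-simplices (8): [1,2,3], [1,2,5], [1,3,6], [1,5,6], [2,3,4], [2,4,5], [3,4,6], [4,5,6]

so the chain groups are C_0 ≅ Z^6, C_1 ≅ Z^12, C_2 ≅ Z^8.

The boundary map ∂_1: C_1 → C_0 is given by ∂[p,q] = [q] − [p]. For instance
  ∂[2,3] = [3] − [2].
The 6×12 boundary matrix has rank 5 and Smith normal form diag(1,1,1,1,1).

∂_2: C_2 → C_1 maps a triangle to the signed sum of its edges. For instance
  ∂[1,5,6] = [5,6] − [1,6] + [1,5],
  ∂[1,2,3] = [2,3] − [1,3] + [1,2].
The 12×8 boundary matrix has rank 7 and Smith normal form diag(1,1,1,1,1,1,1).

Now H_k = ker ∂_k / im ∂_{k+1}, so:

  H_0: rank C_0 − rank ∂_1 = 6 − 5 = 1, and the invariant factors of ∂_1 are all 1, so H_0 ≅ Z.
  H_1: rank ker ∂_1 − rank ∂_2 = (12 − 5) − 7 = 0, and the invariant factors of ∂_2 are all 1, so H_1 ≅ 0.
  H_2: rank ker ∂_2 − rank ∂_3 = (8 − 7) − 0 = 1, and there is no ∂_3, so H_2 ≅ Z.

H_0 = Z,  H_1 = 0,  H_2 = Z.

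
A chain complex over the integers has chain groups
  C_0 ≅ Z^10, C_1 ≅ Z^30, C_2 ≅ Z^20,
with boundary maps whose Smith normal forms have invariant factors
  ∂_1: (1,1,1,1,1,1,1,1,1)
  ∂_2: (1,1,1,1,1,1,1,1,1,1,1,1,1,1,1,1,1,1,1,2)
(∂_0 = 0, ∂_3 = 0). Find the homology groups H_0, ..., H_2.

H_0: b_0 = 10 − 0 − 9 = 1; torsion from ∂_1 factors > 1: none. So H_0 ≅ Z.
H_1: b_1 = 30 − 9 − 20 = 1; torsion from ∂_2 factors > 1: [2]. So H_1 ≅ Z × Z/2.
H_2: b_2 = 20 − 20 − 0 = 0; torsion from ∂_3 factors > 1: none. So H_2 ≅ 0.

H_0 ≅ Z,  H_1 ≅ Z × Z/2,  H_2 = 0.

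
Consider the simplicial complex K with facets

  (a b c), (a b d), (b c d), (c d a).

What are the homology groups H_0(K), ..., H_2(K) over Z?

Order the vertices as a < b < c < d. Listing each simplex with vertices in this order, K has dimension 2 with simplices:

  0-simplices (4): a, b, c, d
  1-simplices (6): ab, ac, ad, bc, bd, cd
  2-simplices (4): abc, abd, acd, bcd

giving chain groups C_0 ≅ Z^4, C_1 ≅ Z^6, C_2 ≅ Z^4.

Boundary ∂_1: C_1 → C_0 maps an edge to its endpoints' difference, ∂[p,q] = q − p. For instance
  ∂cd = d − c.
The resulting 4×6 matrix has rank 3, and its Smith normal form has invariant factors (1,1,1).

∂_2: C_2 → C_1 maps a triangle to the signed sum of its edges. For instance
  ∂abc = bc − ac + ab,
  ∂bcd = cd − bd + bc.
The 6×4 boundary matrix has rank 3 and Smith normal form diag(1,1,1).

From H_k ≅ ker(∂_k) / im(∂_{k+1}) we obtain:

  H_0: rank C_0 − rank ∂_1 = 4 − 3 = 1, and the invariant factors of ∂_1 are all 1, so H_0 ≅ Z.
  H_1: rank ker ∂_1 − rank ∂_2 = (6 − 3) − 3 = 0, and the invariant factors of ∂_2 are all 1, so H_1 ≅ 0.
  H_2: rank ker ∂_2 − rank ∂_3 = (4 − 3) − 0 = 1, and there is no ∂_3, so H_2 ≅ Z.

H_0 = Z,  H_1 = 0,  H_2 = Z.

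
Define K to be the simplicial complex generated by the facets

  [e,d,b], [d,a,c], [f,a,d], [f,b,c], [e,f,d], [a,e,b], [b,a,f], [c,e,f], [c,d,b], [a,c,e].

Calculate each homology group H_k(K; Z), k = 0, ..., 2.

Take the total order a < b < c < d < e < f on the vertex set. Then K (dimension 2) consists of the simplices:

  0-simplices (6): a, b, c, d, e, f
  1-simplices (15): ab, ac, ad, ae, af, bc, bd, be, bf, cd, ce, cf, de, df, ef
  2-simplices (10): abe, abf, acd, ace, adf, bcd, bcf, bde, cef, def

Hence C_0 ≅ Z^6, C_1 ≅ Z^15, C_2 ≅ Z^10.

Boundary ∂_1: C_1 → C_0 maps an edge to its endpoints' difference, ∂[p,q] = q − p. For instance
  ∂ac = c − a.
The resulting 6×15 matrix has rank 5, and its Smith normal form has invariant factors (1,1,1,1,1).

The boundary map ∂_2: C_2 → C_1 maps a triangle to the signed sum of its edges. For instance
  ∂ace = ce − ae + ac,
  ∂abf = bf − af + ab.
The resulting 15×10 matrix has rank 10, and its Smith normal form has invariant factors (1,1,1,1,1,1,1,1,1,2).

Computing H_k = (kernel of ∂_k) / (image of ∂_{k+1}):

  H_0: rank C_0 − rank ∂_1 = 6 − 5 = 1, and the invariant factors of ∂_1 are all 1, so H_0 ≅ Z.
  H_1: rank ker ∂_1 − rank ∂_2 = (15 − 5) − 10 = 0, and ∂_2 has invariant factor 2 > 1, so H_1 ≅ Z/2.
  H_2: rank ker ∂_2 − rank ∂_3 = (10 − 10) − 0 = 0, and there is no ∂_3, so H_2 ≅ 0.

As a check, the Euler characteristic is 6 − 15 + 10 = 1, which agrees with 1 − 0 + 0 = 1.

H_0 = Z,  H_1 = Z/2,  H_2 = 0.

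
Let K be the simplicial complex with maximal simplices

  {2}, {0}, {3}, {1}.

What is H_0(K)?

H_0 ≅ Z^4.

Fix the vertex order 0 < 1 < 2 < 3 and write every simplex with vertices in increasing order. Then dim K = 0 and the simplices of K are:

  0-simplices (4): [0], [1], [2], [3]

giving chain groups C_0 ≅ Z^4.

Reading off H_k = ker ∂_k / im ∂_{k+1}:

  H_0: rank C_0 − rank ∂_1 = 4 − 0 = 4, and there is no ∂_1, so H_0 = Z^4.

(K is a triangulation of a set of 4 points.)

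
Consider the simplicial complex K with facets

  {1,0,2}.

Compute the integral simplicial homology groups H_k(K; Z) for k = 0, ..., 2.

H_0 ≅ Z,  H_1 = 0,  H_2 = 0.

Order the vertices as 0 < 1 < 2. Listing each simplex with vertices in this order, K has dimension 2 with simplices:

  0-simplices (3): [0], [1], [2]
  1-simplices (3): [0,1], [0,2], [1,2]
  2-simplices (1): [0,1,2]

so the chain groups are C_0 ≅ Z^3, C_1 ≅ Z^3, C_2 ≅ Z^1.

The boundary map ∂_1: C_1 → C_0 maps an edge to its endpoints' difference, ∂[p,q] = q − p. For instance
  ∂[1,2] = [2] − [1].
The resulting 3×3 matrix has rank 2, and its Smith normal form has invariant factors (1,1).

∂_2: C_2 → C_1 maps a triangle to the signed sum of its edges. For instance
  ∂[0,1,2] = [1,2] − [0,2] + [0,1].
The 3×1 boundary matrix has rank 1 and Smith normal form diag(1).

Computing H_k = (kernel of ∂_k) / (image of ∂_{k+1}):

  H_0: rank C_0 − rank ∂_1 = 3 − 2 = 1, and the invariant factors of ∂_1 are all 1, so H_0 = Z.
  H_1: rank ker ∂_1 − rank ∂_2 = (3 − 2) − 1 = 0, and the invariant factors of ∂_2 are all 1, so H_1 = 0.
  H_2: rank ker ∂_2 − rank ∂_3 = (1 − 1) − 0 = 0, and there is no ∂_3, so H_2 = 0.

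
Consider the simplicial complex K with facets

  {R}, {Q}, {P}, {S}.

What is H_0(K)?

Order the vertices as P < Q < R < S. Listing each simplex with vertices in this order, K has dimension 0 with simplices:

  0-simplices (4): P, Q, R, S

so the chain groups are C_0 ≅ Z^4.

Computing H_k = (kernel of ∂_k) / (image of ∂_{k+1}):

  H_0: rank C_0 − rank ∂_1 = 4 − 0 = 4, and there is no ∂_1, so H_0 = Z^4.

(K is a triangulation of a set of 4 points.)

H_0 ≅ Z^4.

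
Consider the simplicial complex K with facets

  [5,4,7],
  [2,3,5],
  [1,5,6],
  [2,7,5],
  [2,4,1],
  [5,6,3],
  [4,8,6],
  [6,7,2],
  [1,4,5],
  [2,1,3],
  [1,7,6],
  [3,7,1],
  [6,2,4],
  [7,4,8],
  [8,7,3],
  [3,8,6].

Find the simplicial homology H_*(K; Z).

Order the vertices as 1 < 2 < 3 < 4 < 5 < 6 < 7 < 8. Listing each simplex with vertices in this order, K has dimension 2 with simplices:

  0-simplices (8): [1], [2], [3], [4], [5], [6], [7], [8]
  1-simplices (24): (24 of them)
  2-simplices (16): [1,2,3], [1,2,4], [1,3,7], [1,4,5], [1,5,6], [1,6,7], [2,3,5], [2,4,6], [2,5,7], [2,6,7], [3,5,6], [3,6,8], [3,7,8], [4,5,7], [4,6,8], [4,7,8]

so the chain groups are C_0 ≅ Z^8, C_1 ≅ Z^24, C_2 ≅ Z^16.

The boundary map ∂_1: C_1 → C_0 maps an edge to its endpoints' difference, ∂[p,q] = q − p.
This gives a 8×24 integer matrix of rank 7; reducing to Smith normal form yields diagonal entries (1,1,1,1,1,1,1).

∂_2: C_2 → C_1 acts by ∂[p,q,r] = [q,r] − [p,r] + [p,q]. For instance
  ∂[4,5,7] = [5,7] − [4,7] + [4,5],
  ∂[1,5,6] = [5,6] − [1,6] + [1,5].
This gives a 24×16 integer matrix of rank 15; reducing to Smith normal form yields diagonal entries (1,1,1,1,1,1,1,1,1,1,1,1,1,1,1).

From H_k ≅ ker(∂_k) / im(∂_{k+1}) we obtain:

  H_0: rank C_0 − rank ∂_1 = 8 − 7 = 1, and the invariant factors of ∂_1 are all 1, so H_0 ≅ Z.
  H_1: rank ker ∂_1 − rank ∂_2 = (24 − 7) − 15 = 2, and the invariant factors of ∂_2 are all 1, so H_1 ≅ Z^2.
  H_2: rank ker ∂_2 − rank ∂_3 = (16 − 15) − 0 = 1, and there is no ∂_3, so H_2 ≅ Z.

As a check, the Euler characteristic is 8 − 24 + 16 = 0, which agrees with 1 − 2 + 1 = 0.

H_0 ≅ Z,  H_1 ≅ Z^2,  H_2 ≅ Z.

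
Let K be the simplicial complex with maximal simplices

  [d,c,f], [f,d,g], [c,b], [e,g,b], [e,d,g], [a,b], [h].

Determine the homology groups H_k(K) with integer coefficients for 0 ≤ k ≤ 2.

H_0 ≅ Z^2,  H_1 ≅ Z,  H_2 = 0.

We work with the vertex ordering a < b < c < d < e < f < g < h. The simplices of K, each written with vertices in increasing order, are:

  0-simplices (8): a, b, c, d, e, f, g, h
  1-simplices (11): ab, bc, be, bg, cd, cf, de, df, dg, eg, fg
  2-simplices (4): beg, cdf, deg, dfg

Hence C_0 ≅ Z^8, C_1 ≅ Z^11, C_2 ≅ Z^4.

∂_1: C_1 → C_0 maps an edge to its endpoints' difference, ∂[p,q] = q − p.
The resulting 8×11 matrix has rank 6, and its Smith normal form has invariant factors (1,1,1,1,1,1).

The boundary map ∂_2: C_2 → C_1 maps a triangle to the signed sum of its edges. For instance
  ∂beg = eg − bg + be,
  ∂deg = eg − dg + de.
This gives a 11×4 integer matrix of rank 4; reducing to Smith normal form yields diagonal entries (1,1,1,1).

Reading off H_k = ker ∂_k / im ∂_{k+1}:

  H_0: rank C_0 − rank ∂_1 = 8 − 6 = 2, and the invariant factors of ∂_1 are all 1, so H_0 = Z^2.
  H_1: rank ker ∂_1 − rank ∂_2 = (11 − 6) − 4 = 1, and the invariant factors of ∂_2 are all 1, so H_1 = Z.
  H_2: rank ker ∂_2 − rank ∂_3 = (4 − 4) − 0 = 0, and there is no ∂_3, so H_2 = 0.

As a check, the Euler characteristic is 8 − 11 + 4 = 1, which agrees with 2 − 1 + 0 = 1.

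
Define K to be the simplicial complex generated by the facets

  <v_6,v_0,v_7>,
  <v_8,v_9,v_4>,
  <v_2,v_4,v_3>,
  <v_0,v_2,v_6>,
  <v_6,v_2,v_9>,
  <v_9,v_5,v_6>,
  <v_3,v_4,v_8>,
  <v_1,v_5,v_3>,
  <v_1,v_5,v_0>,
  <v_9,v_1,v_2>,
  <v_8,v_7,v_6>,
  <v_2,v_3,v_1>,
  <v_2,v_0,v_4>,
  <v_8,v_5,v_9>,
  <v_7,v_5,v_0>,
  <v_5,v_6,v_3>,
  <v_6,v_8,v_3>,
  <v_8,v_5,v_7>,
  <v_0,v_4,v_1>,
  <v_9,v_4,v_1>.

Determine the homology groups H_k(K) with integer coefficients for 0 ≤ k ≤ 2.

K has 10 vertices, 30 edges, 20 triangles.
rank ∂_0 = 0, rank ∂_1 = 9 ⇒ b_0 = 10 − 0 − 9 = 1; all invariant factors of ∂_1 are 1 so no torsion. So H_0 = Z.
rank ∂_1 = 9, rank ∂_2 = 20 ⇒ b_1 = 30 − 9 − 20 = 1; ∂_2 has invariant factor(s) [2] giving torsion. So H_1 = Z × Z/2.
rank ∂_2 = 20, rank ∂_3 = 0 ⇒ b_2 = 20 − 20 − 0 = 0. So H_2 = 0.

H_0 ≅ Z,  H_1 ≅ Z × Z/2,  H_2 = 0.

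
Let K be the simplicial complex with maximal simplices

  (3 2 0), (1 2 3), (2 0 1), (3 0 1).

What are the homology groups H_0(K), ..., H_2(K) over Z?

H_0 ≅ Z,  H_1 = 0,  H_2 ≅ Z.

We work with the vertex ordering 0 < 1 < 2 < 3. The simplices of K, each written with vertices in increasing order, are:

  0-simplices (4): [0], [1], [2], [3]
  1-simplices (6): [0,1], [0,2], [0,3], [1,2], [1,3], [2,3]
  2-simplices (4): [0,1,2], [0,1,3], [0,2,3], [1,2,3]

so the chain groups are C_0 ≅ Z^4, C_1 ≅ Z^6, C_2 ≅ Z^4.

The boundary map ∂_1: C_1 → C_0 maps an edge to its endpoints' difference, ∂[p,q] = q − p.
The 4×6 boundary matrix has rank 3 and Smith normal form diag(1,1,1).

∂_2: C_2 → C_1 sends each 2-simplex [p,q,r] to [q,r] − [p,r] + [p,q]. For instance
  ∂[1,2,3] = [2,3] − [1,3] + [1,2],
  ∂[0,1,2] = [1,2] − [0,2] + [0,1].
The 6×4 boundary matrix has rank 3 and Smith normal form diag(1,1,1).

Now H_k = ker ∂_k / im ∂_{k+1}, so:

  H_0: rank C_0 − rank ∂_1 = 4 − 3 = 1, and the invariant factors of ∂_1 are all 1, so H_0 = Z.
  H_1: rank ker ∂_1 − rank ∂_2 = (6 − 3) − 3 = 0, and the invariant factors of ∂_2 are all 1, so H_1 = 0.
  H_2: rank ker ∂_2 − rank ∂_3 = (4 − 3) − 0 = 1, and there is no ∂_3, so H_2 = Z.

As a check, the Euler characteristic is 4 − 6 + 4 = 2, which agrees with 1 − 0 + 1 = 2.
(K is a triangulation of the 2-sphere S^2.)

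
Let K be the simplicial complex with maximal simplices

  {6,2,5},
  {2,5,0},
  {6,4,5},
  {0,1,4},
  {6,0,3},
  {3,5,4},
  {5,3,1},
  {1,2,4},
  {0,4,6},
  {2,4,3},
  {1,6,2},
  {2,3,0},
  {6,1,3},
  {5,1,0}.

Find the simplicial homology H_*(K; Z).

Take the total order 0 < 1 < 2 < 3 < 4 < 5 < 6 on the vertex set. Then K (dimension 2) consists of the simplices:

  0-simplices (7): [0], [1], [2], [3], [4], [5], [6]
  1-simplices (21): [0,1], [0,2], [0,3], [0,4], [0,5], [0,6], [1,2], [1,3], [1,4], [1,5], [1,6], [2,3], [2,4], [2,5], [2,6], [3,4], [3,5], [3,6], [4,5], [4,6], [5,6]
  2-simplices (14): [0,1,4], [0,1,5], [0,2,3], [0,2,5], [0,3,6], [0,4,6], [1,2,4], [1,2,6], [1,3,5], [1,3,6], [2,3,4], [2,5,6], [3,4,5], [4,5,6]

giving chain groups C_0 ≅ Z^7, C_1 ≅ Z^21, C_2 ≅ Z^14.

Boundary ∂_1: C_1 → C_0 is given by ∂[p,q] = [q] − [p].
The resulting 7×21 matrix has rank 6, and its Smith normal form has invariant factors (1,1,1,1,1,1).

∂_2: C_2 → C_1 maps a triangle to the signed sum of its edges. For instance
  ∂[1,2,6] = [2,6] − [1,6] + [1,2],
  ∂[4,5,6] = [5,6] − [4,6] + [4,5].
As a 21×14 matrix over Z this has rank 13, with invariant factors (1,1,1,1,1,1,1,1,1,1,1,1,1).

Now H_k = ker ∂_k / im ∂_{k+1}, so:

  H_0: rank C_0 − rank ∂_1 = 7 − 6 = 1, and the invariant factors of ∂_1 are all 1, so H_0 ≅ Z.
  H_1: rank ker ∂_1 − rank ∂_2 = (21 − 6) − 13 = 2, and the invariant factors of ∂_2 are all 1, so H_1 ≅ Z^2.
  H_2: rank ker ∂_2 − rank ∂_3 = (14 − 13) − 0 = 1, and there is no ∂_3, so H_2 ≅ Z.

(K is a triangulation of the torus T^2.)

H_0 ≅ Z,  H_1 ≅ Z^2,  H_2 ≅ Z.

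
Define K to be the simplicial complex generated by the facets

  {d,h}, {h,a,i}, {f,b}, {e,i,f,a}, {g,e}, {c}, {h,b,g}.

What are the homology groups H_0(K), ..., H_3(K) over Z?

Take the total order a < b < c < d < e < f < g < h < i on the vertex set. Then K (dimension 3) consists of the simplices:

  0-simplices (9): a, b, c, d, e, f, g, h, i
  1-simplices (14): ae, af, ah, ai, bf, bg, bh, dh, ef, eg, ei, fi, gh, hi
  2-simplices (6): aef, aei, afi, ahi, bgh, efi
  3-simplices (1): aefi

Hence C_0 ≅ Z^9, C_1 ≅ Z^14, C_2 ≅ Z^6, C_3 ≅ Z^1.

The boundary map ∂_1: C_1 → C_0 maps an edge to its endpoints' difference, ∂[p,q] = q − p.
This gives a 9×14 integer matrix of rank 7; reducing to Smith normal form yields diagonal entries (1,1,1,1,1,1,1).

The boundary map ∂_2: C_2 → C_1 sends each 2-simplex [p,q,r] to [q,r] − [p,r] + [p,q]. For instance
  ∂aef = ef − af + ae,
  ∂bgh = gh − bh + bg.
This gives a 14×6 integer matrix of rank 5; reducing to Smith normal form yields diagonal entries (1,1,1,1,1).

∂_3: C_3 → C_2 sends each 3-simplex σ to the alternating sum Σ_i (−1)^i (σ with its i-th vertex removed). For instance
  ∂aefi = efi − afi + aei − aef.
As a 6×1 matrix over Z this has rank 1, with invariant factors (1).

Now H_k = ker ∂_k / im ∂_{k+1}, so:

  H_0: rank C_0 − rank ∂_1 = 9 − 7 = 2, and the invariant factors of ∂_1 are all 1, so H_0 ≅ Z^2.
  H_1: rank ker ∂_1 − rank ∂_2 = (14 − 7) − 5 = 2, and the invariant factors of ∂_2 are all 1, so H_1 ≅ Z^2.
  H_2: rank ker ∂_2 − rank ∂_3 = (6 − 5) − 1 = 0, and the invariant factors of ∂_3 are all 1, so H_2 ≅ 0.
  H_3: rank ker ∂_3 − rank ∂_4 = (1 − 1) − 0 = 0, and there is no ∂_4, so H_3 ≅ 0.

As a check, the Euler characteristic is 9 − 14 + 6 − 1 = 0, which agrees with 2 − 2 + 0 − 0 = 0.

H_0 ≅ Z^2,  H_1 ≅ Z^2,  H_2 = 0,  H_3 = 0.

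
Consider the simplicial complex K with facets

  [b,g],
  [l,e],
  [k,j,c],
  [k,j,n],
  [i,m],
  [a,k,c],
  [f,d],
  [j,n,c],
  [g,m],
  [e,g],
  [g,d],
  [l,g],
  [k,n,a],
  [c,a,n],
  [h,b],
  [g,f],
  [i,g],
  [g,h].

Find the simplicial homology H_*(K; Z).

H_0 = Z^2,  H_1 = Z^4,  H_2 = Z.

Order the vertices as a < b < c < d < e < f < g < h < i < j < k < l < m < n. Listing each simplex with vertices in this order, K has dimension 2 with simplices:

  0-simplices (14): a, b, c, d, e, f, g, h, i, j, k, l, m, n
  1-simplices (21): ac, ak, an, bg, bh, cj, ck, cn, df, dg, eg, el, fg, gh, gi, gl, gm, im, jk, jn, kn
  2-simplices (6): ack, acn, akn, cjk, cjn, jkn

Hence C_0 ≅ Z^14, C_1 ≅ Z^21, C_2 ≅ Z^6.

The boundary map ∂_1: C_1 → C_0 maps an edge to its endpoints' difference, ∂[p,q] = q − p. For instance
  ∂dg = g − d.
This gives a 14×21 integer matrix of rank 12; reducing to Smith normal form yields diagonal entries (1,1,1,1,1,1,1,1,1,1,1,1).

The boundary map ∂_2: C_2 → C_1 acts by ∂[p,q,r] = [q,r] − [p,r] + [p,q]. For instance
  ∂cjn = jn − cn + cj,
  ∂ack = ck − ak + ac.
As a 21×6 matrix over Z this has rank 5, with invariant factors (1,1,1,1,1).

Now H_k = ker ∂_k / im ∂_{k+1}, so:

  H_0: rank C_0 − rank ∂_1 = 14 − 12 = 2, and the invariant factors of ∂_1 are all 1, so H_0 ≅ Z^2.
  H_1: rank ker ∂_1 − rank ∂_2 = (21 − 12) − 5 = 4, and the invariant factors of ∂_2 are all 1, so H_1 ≅ Z^4.
  H_2: rank ker ∂_2 − rank ∂_3 = (6 − 5) − 0 = 1, and there is no ∂_3, so H_2 ≅ Z.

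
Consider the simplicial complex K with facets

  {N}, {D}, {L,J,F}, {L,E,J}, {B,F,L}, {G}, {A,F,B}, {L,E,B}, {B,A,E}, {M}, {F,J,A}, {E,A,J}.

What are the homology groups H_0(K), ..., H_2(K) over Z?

H_0 = Z^5,  H_1 = 0,  H_2 = Z.

Order the vertices as A < B < D < E < F < G < J < L < M < N. Listing each simplex with vertices in this order, K has dimension 2 with simplices:

  0-simplices (10): A, B, D, E, F, G, J, L, M, N
  1-simplices (12): AB, AE, AF, AJ, BE, BF, BL, EJ, EL, FJ, FL, JL
  2-simplices (8): ABE, ABF, AEJ, AFJ, BEL, BFL, EJL, FJL

Hence C_0 ≅ Z^10, C_1 ≅ Z^12, C_2 ≅ Z^8.

Boundary ∂_1: C_1 → C_0 maps an edge to its endpoints' difference, ∂[p,q] = q − p.
The resulting 10×12 matrix has rank 5, and its Smith normal form has invariant factors (1,1,1,1,1).

The boundary map ∂_2: C_2 → C_1 acts by ∂[p,q,r] = [q,r] − [p,r] + [p,q]. For instance
  ∂BEL = EL − BL + BE,
  ∂ABF = BF − AF + AB.
The 12×8 boundary matrix has rank 7 and Smith normal form diag(1,1,1,1,1,1,1).

Now H_k = ker ∂_k / im ∂_{k+1}, so:

  H_0: rank C_0 − rank ∂_1 = 10 − 5 = 5, and the invariant factors of ∂_1 are all 1, so H_0 = Z^5.
  H_1: rank ker ∂_1 − rank ∂_2 = (12 − 5) − 7 = 0, and the invariant factors of ∂_2 are all 1, so H_1 = 0.
  H_2: rank ker ∂_2 − rank ∂_3 = (8 − 7) − 0 = 1, and there is no ∂_3, so H_2 = Z.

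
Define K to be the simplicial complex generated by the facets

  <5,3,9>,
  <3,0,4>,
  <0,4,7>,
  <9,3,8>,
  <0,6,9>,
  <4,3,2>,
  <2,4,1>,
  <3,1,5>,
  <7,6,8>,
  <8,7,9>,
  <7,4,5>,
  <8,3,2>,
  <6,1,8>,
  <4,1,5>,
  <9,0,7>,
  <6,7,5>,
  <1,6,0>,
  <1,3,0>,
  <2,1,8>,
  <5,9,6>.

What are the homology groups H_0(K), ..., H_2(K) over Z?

H_0 = Z,  H_1 = Z × Z/2,  H_2 = 0.

K has 10 vertices, 30 edges, 20 triangles.
rank ∂_0 = 0, rank ∂_1 = 9 ⇒ b_0 = 10 − 0 − 9 = 1; all invariant factors of ∂_1 are 1 so no torsion. So H_0 ≅ Z.
rank ∂_1 = 9, rank ∂_2 = 20 ⇒ b_1 = 30 − 9 − 20 = 1; ∂_2 has invariant factor(s) [2] giving torsion. So H_1 ≅ Z × Z/2.
rank ∂_2 = 20, rank ∂_3 = 0 ⇒ b_2 = 20 − 20 − 0 = 0. So H_2 ≅ 0.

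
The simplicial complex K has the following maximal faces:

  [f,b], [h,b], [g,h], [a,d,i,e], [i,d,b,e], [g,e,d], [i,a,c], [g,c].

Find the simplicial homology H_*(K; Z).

Order the vertices as a < b < c < d < e < f < g < h < i. Listing each simplex with vertices in this order, K has dimension 3 with simplices:

  0-simplices (9): a, b, c, d, e, f, g, h, i
  1-simplices (17): ac, ad, ae, ai, bd, be, bf, bh, bi, cg, ci, de, dg, di, eg, ei, gh
  2-simplices (9): aci, ade, adi, aei, bde, bdi, bei, deg, dei
  3-simplices (2): adei, bdei

so the chain groups are C_0 ≅ Z^9, C_1 ≅ Z^17, C_2 ≅ Z^9, C_3 ≅ Z^2.

∂_1: C_1 → C_0 sends each edge [p,q] (with p < q) to q − p. For instance
  ∂bi = i − b.
This gives a 9×17 integer matrix of rank 8; reducing to Smith normal form yields diagonal entries (1,1,1,1,1,1,1,1).

∂_2: C_2 → C_1 acts by ∂[p,q,r] = [q,r] − [p,r] + [p,q]. For instance
  ∂bdi = di − bi + bd,
  ∂aei = ei − ai + ae.
The resulting 17×9 matrix has rank 7, and its Smith normal form has invariant factors (1,1,1,1,1,1,1).

∂_3: C_3 → C_2 sends each 3-simplex σ to the alternating sum Σ_i (−1)^i (σ with its i-th vertex removed). For instance
  ∂bdei = dei − bei + bdi − bde,
  ∂adei = dei − aei + adi − ade.
The resulting 9×2 matrix has rank 2, and its Smith normal form has invariant factors (1,1).

Now H_k = ker ∂_k / im ∂_{k+1}, so:

  H_0: rank C_0 − rank ∂_1 = 9 − 8 = 1, and the invariant factors of ∂_1 are all 1, so H_0 ≅ Z.
  H_1: rank ker ∂_1 − rank ∂_2 = (17 − 8) − 7 = 2, and the invariant factors of ∂_2 are all 1, so H_1 ≅ Z^2.
  H_2: rank ker ∂_2 − rank ∂_3 = (9 − 7) − 2 = 0, and the invariant factors of ∂_3 are all 1, so H_2 ≅ 0.
  H_3: rank ker ∂_3 − rank ∂_4 = (2 − 2) − 0 = 0, and there is no ∂_4, so H_3 ≅ 0.

H_0 ≅ Z,  H_1 ≅ Z^2,  H_2 = 0,  H_3 = 0.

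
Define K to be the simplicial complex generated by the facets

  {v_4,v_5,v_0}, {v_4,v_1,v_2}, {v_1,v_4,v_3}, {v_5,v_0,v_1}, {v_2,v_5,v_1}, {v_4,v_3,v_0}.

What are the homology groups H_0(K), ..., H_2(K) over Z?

K has 6 vertices, 12 edges, 6 triangles.
rank ∂_0 = 0, rank ∂_1 = 5 ⇒ b_0 = 6 − 0 − 5 = 1; all invariant factors of ∂_1 are 1 so no torsion. So H_0 ≅ Z.
rank ∂_1 = 5, rank ∂_2 = 6 ⇒ b_1 = 12 − 5 − 6 = 1; all invariant factors of ∂_2 are 1 so no torsion. So H_1 ≅ Z.
rank ∂_2 = 6, rank ∂_3 = 0 ⇒ b_2 = 6 − 6 − 0 = 0. So H_2 ≅ 0.

H_0 ≅ Z,  H_1 ≅ Z,  H_2 = 0.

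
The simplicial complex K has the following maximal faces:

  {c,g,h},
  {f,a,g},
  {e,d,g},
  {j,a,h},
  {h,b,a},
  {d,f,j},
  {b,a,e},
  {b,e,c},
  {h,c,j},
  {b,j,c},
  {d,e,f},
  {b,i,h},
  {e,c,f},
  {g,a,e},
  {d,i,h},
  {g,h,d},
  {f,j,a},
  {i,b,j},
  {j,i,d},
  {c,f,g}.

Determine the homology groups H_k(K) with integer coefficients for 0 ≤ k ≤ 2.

H_0 ≅ Z,  H_1 ≅ Z ⊕ Z/2,  H_2 = 0.

Order the vertices as a < b < c < d < e < f < g < h < i < j. Listing each simplex with vertices in this order, K has dimension 2 with simplices:

  0-simplices (10): a, b, c, d, e, f, g, h, i, j
  1-simplices (30): ab, ae, af, ag, ah, aj, bc, be, bh, bi, bj, ce, cf, cg, ch, cj, de, df, dg, dh, di, dj, ef, eg, fg, fj, gh, hi, hj, ij
  2-simplices (20): abe, abh, aeg, afg, afj, ahj, bce, bcj, bhi, bij, cef, cfg, cgh, chj, def, deg, dfj, dgh, dhi, dij

so the chain groups are C_0 ≅ Z^10, C_1 ≅ Z^30, C_2 ≅ Z^20.

The boundary map ∂_1: C_1 → C_0 maps an edge to its endpoints' difference, ∂[p,q] = q − p.
As a 10×30 matrix over Z this has rank 9, with invariant factors (1,1,1,1,1,1,1,1,1).

The boundary map ∂_2: C_2 → C_1 acts by ∂[p,q,r] = [q,r] − [p,r] + [p,q]. For instance
  ∂dgh = gh − dh + dg,
  ∂chj = hj − cj + ch.
The resulting 30×20 matrix has rank 20, and its Smith normal form has invariant factors (1,1,1,1,1,1,1,1,1,1,1,1,1,1,1,1,1,1,1,2).

Computing H_k = (kernel of ∂_k) / (image of ∂_{k+1}):

  H_0: rank C_0 − rank ∂_1 = 10 − 9 = 1, and the invariant factors of ∂_1 are all 1, so H_0 = Z.
  H_1: rank ker ∂_1 − rank ∂_2 = (30 − 9) − 20 = 1, and ∂_2 has invariant factor 2 > 1, so H_1 = Z ⊕ Z/2.
  H_2: rank ker ∂_2 − rank ∂_3 = (20 − 20) − 0 = 0, and there is no ∂_3, so H_2 = 0.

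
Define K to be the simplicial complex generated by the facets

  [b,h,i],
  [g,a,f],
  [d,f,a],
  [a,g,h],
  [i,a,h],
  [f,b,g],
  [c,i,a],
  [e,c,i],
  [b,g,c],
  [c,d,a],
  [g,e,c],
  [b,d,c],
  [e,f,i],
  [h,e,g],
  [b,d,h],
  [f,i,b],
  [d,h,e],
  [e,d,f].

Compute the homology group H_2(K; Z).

H_2 ≅ Z.

Fix the vertex order a < b < c < d < e < f < g < h < i and write every simplex with vertices in increasing order. Then dim K = 2 and the simplices of K are:

  0-simplices (9): a, b, c, d, e, f, g, h, i
  1-simplices (27): ac, ad, af, ag, ah, ai, bc, bd, bf, bg, bh, bi, cd, ce, cg, ci, de, df, dh, ef, eg, eh, ei, fg, fi, gh, hi
  2-simplices (18): acd, aci, adf, afg, agh, ahi, bcd, bcg, bdh, bfg, bfi, bhi, ceg, cei, def, deh, efi, egh

Hence C_0 ≅ Z^9, C_1 ≅ Z^27, C_2 ≅ Z^18.

Boundary ∂_1: C_1 → C_0 is given by ∂[p,q] = [q] − [p].
The resulting 9×27 matrix has rank 8, and its Smith normal form has invariant factors (1,1,1,1,1,1,1,1).

Boundary ∂_2: C_2 → C_1 sends each 2-simplex [p,q,r] to [q,r] − [p,r] + [p,q]. For instance
  ∂egh = gh − eh + eg,
  ∂efi = fi − ei + ef.
This gives a 27×18 integer matrix of rank 17; reducing to Smith normal form yields diagonal entries (1,1,1,1,1,1,1,1,1,1,1,1,1,1,1,1,1).

Computing H_k = (kernel of ∂_k) / (image of ∂_{k+1}):

  H_2: rank ker ∂_2 − rank ∂_3 = (18 − 17) − 0 = 1, and there is no ∂_3, so H_2 ≅ Z.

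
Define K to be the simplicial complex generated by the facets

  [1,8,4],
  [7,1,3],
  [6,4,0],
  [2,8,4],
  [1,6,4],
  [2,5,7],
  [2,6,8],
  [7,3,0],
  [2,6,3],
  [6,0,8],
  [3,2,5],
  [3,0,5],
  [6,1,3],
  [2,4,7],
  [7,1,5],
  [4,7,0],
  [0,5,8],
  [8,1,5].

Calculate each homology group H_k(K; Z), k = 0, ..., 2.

We work with the vertex ordering 0 < 1 < 2 < 3 < 4 < 5 < 6 < 7 < 8. The simplices of K, each written with vertices in increasing order, are:

  0-simplices (9): [0], [1], [2], [3], [4], [5], [6], [7], [8]
  1-simplices (27): (27 of them)
  2-simplices (18): [0,3,5], [0,3,7], [0,4,6], [0,4,7], [0,5,8], [0,6,8], [1,3,6], [1,3,7], [1,4,6], [1,4,8], [1,5,7], [1,5,8], [2,3,5], [2,3,6], [2,4,7], [2,4,8], [2,5,7], [2,6,8]

so the chain groups are C_0 ≅ Z^9, C_1 ≅ Z^27, C_2 ≅ Z^18.

Boundary ∂_1: C_1 → C_0 is given by ∂[p,q] = [q] − [p]. For instance
  ∂[1,8] = [8] − [1].
The resulting 9×27 matrix has rank 8, and its Smith normal form has invariant factors (1,1,1,1,1,1,1,1).

Boundary ∂_2: C_2 → C_1 acts by ∂[p,q,r] = [q,r] − [p,r] + [p,q]. For instance
  ∂[0,4,7] = [4,7] − [0,7] + [0,4],
  ∂[1,3,6] = [3,6] − [1,6] + [1,3].
The resulting 27×18 matrix has rank 18, and its Smith normal form has invariant factors (1,1,1,1,1,1,1,1,1,1,1,1,1,1,1,1,1,2).

Reading off H_k = ker ∂_k / im ∂_{k+1}:

  H_0: rank C_0 − rank ∂_1 = 9 − 8 = 1, and the invariant factors of ∂_1 are all 1, so H_0 ≅ Z.
  H_1: rank ker ∂_1 − rank ∂_2 = (27 − 8) − 18 = 1, and ∂_2 has invariant factor 2 > 1, so H_1 ≅ Z ⊕ Z/2.
  H_2: rank ker ∂_2 − rank ∂_3 = (18 − 18) − 0 = 0, and there is no ∂_3, so H_2 ≅ 0.

As a check, the Euler characteristic is 9 − 27 + 18 = 0, which agrees with 1 − 1 + 0 = 0.

H_0 = Z,  H_1 = Z ⊕ Z/2,  H_2 = 0.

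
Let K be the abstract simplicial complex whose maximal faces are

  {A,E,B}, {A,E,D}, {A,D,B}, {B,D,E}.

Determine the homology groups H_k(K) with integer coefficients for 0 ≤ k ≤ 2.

Take the total order A < B < D < E on the vertex set. Then K (dimension 2) consists of the simplices:

  0-simplices (4): A, B, D, E
  1-simplices (6): AB, AD, AE, BD, BE, DE
  2-simplices (4): ABD, ABE, ADE, BDE

giving chain groups C_0 ≅ Z^4, C_1 ≅ Z^6, C_2 ≅ Z^4.

∂_1: C_1 → C_0 is given by ∂[p,q] = [q] − [p].
The resulting 4×6 matrix has rank 3, and its Smith normal form has invariant factors (1,1,1).

Boundary ∂_2: C_2 → C_1 maps a triangle to the signed sum of its edges. For instance
  ∂ADE = DE − AE + AD,
  ∂ABD = BD − AD + AB.
As a 6×4 matrix over Z this has rank 3, with invariant factors (1,1,1).

Computing H_k = (kernel of ∂_k) / (image of ∂_{k+1}):

  H_0: rank C_0 − rank ∂_1 = 4 − 3 = 1, and the invariant factors of ∂_1 are all 1, so H_0 ≅ Z.
  H_1: rank ker ∂_1 − rank ∂_2 = (6 − 3) − 3 = 0, and the invariant factors of ∂_2 are all 1, so H_1 ≅ 0.
  H_2: rank ker ∂_2 − rank ∂_3 = (4 − 3) − 0 = 1, and there is no ∂_3, so H_2 ≅ Z.

(K is a triangulation of the 2-sphere S^2.)

H_0 ≅ Z,  H_1 = 0,  H_2 ≅ Z.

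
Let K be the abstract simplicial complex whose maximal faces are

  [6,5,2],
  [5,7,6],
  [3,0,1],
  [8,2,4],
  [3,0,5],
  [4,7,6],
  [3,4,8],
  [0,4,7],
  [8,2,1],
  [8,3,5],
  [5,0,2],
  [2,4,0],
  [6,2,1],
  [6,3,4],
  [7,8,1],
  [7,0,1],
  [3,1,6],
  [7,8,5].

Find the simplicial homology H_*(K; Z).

H_0 = Z,  H_1 = Z^2,  H_2 = Z.

Fix the vertex order 0 < 1 < 2 < 3 < 4 < 5 < 6 < 7 < 8 and write every simplex with vertices in increasing order. Then dim K = 2 and the simplices of K are:

  0-simplices (9): [0], [1], [2], [3], [4], [5], [6], [7], [8]
  1-simplices (27): (27 of them)
  2-simplices (18): [0,1,3], [0,1,7], [0,2,4], [0,2,5], [0,3,5], [0,4,7], [1,2,6], [1,2,8], [1,3,6], [1,7,8], [2,4,8], [2,5,6], [3,4,6], [3,4,8], [3,5,8], [4,6,7], [5,6,7], [5,7,8]

giving chain groups C_0 ≅ Z^9, C_1 ≅ Z^27, C_2 ≅ Z^18.

The boundary map ∂_1: C_1 → C_0 maps an edge to its endpoints' difference, ∂[p,q] = q − p. For instance
  ∂[6,7] = [7] − [6].
This gives a 9×27 integer matrix of rank 8; reducing to Smith normal form yields diagonal entries (1,1,1,1,1,1,1,1).

∂_2: C_2 → C_1 acts by ∂[p,q,r] = [q,r] − [p,r] + [p,q]. For instance
  ∂[3,4,6] = [4,6] − [3,6] + [3,4],
  ∂[2,5,6] = [5,6] − [2,6] + [2,5].
The resulting 27×18 matrix has rank 17, and its Smith normal form has invariant factors (1,1,1,1,1,1,1,1,1,1,1,1,1,1,1,1,1).

From H_k ≅ ker(∂_k) / im(∂_{k+1}) we obtain:

  H_0: rank C_0 − rank ∂_1 = 9 − 8 = 1, and the invariant factors of ∂_1 are all 1, so H_0 ≅ Z.
  H_1: rank ker ∂_1 − rank ∂_2 = (27 − 8) − 17 = 2, and the invariant factors of ∂_2 are all 1, so H_1 ≅ Z^2.
  H_2: rank ker ∂_2 − rank ∂_3 = (18 − 17) − 0 = 1, and there is no ∂_3, so H_2 ≅ Z.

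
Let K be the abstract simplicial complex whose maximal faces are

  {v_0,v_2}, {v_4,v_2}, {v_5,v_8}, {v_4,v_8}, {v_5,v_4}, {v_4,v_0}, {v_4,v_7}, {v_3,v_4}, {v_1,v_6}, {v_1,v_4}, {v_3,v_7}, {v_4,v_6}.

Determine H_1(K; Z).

H_1 ≅ Z^4.

Fix the vertex order v_0 < v_1 < v_2 < v_3 < v_4 < v_5 < v_6 < v_7 < v_8 and write every simplex with vertices in increasing order. Then dim K = 1 and the simplices of K are:

  0-simplices (9): [v_0], [v_1], [v_2], [v_3], [v_4], [v_5], [v_6], [v_7], [v_8]
  1-simplices (12): [v_0,v_2], [v_0,v_4], [v_1,v_4], [v_1,v_6], [v_2,v_4], [v_3,v_4], [v_3,v_7], [v_4,v_5], [v_4,v_6], [v_4,v_7], [v_4,v_8], [v_5,v_8]

giving chain groups C_0 ≅ Z^9, C_1 ≅ Z^12.

Boundary ∂_1: C_1 → C_0 is given by ∂[p,q] = [q] − [p].
The resulting 9×12 matrix has rank 8, and its Smith normal form has invariant factors (1,1,1,1,1,1,1,1).

From H_k ≅ ker(∂_k) / im(∂_{k+1}) we obtain:

  H_1: rank ker ∂_1 − rank ∂_2 = (12 − 8) − 0 = 4, and there is no ∂_2, so H_1 = Z^4.

(K is a triangulation of a wedge of 4 circles.)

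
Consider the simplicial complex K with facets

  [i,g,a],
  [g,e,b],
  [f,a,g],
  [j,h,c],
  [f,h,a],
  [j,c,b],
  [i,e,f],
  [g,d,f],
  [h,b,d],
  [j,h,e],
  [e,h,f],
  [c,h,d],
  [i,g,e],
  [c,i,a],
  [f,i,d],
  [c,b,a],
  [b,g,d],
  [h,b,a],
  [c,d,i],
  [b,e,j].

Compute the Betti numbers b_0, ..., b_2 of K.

Take the total order a < b < c < d < e < f < g < h < i < j on the vertex set. Then K (dimension 2) consists of the simplices:

  0-simplices (10): a, b, c, d, e, f, g, h, i, j
  1-simplices (30): ab, ac, af, ag, ah, ai, bc, bd, be, bg, bh, bj, cd, ch, ci, cj, df, dg, dh, di, ef, eg, eh, ei, ej, fg, fh, fi, gi, hj
  2-simplices (20): abc, abh, aci, afg, afh, agi, bcj, bdg, bdh, beg, bej, cdh, cdi, chj, dfg, dfi, efh, efi, egi, ehj

Hence C_0 ≅ Z^10, C_1 ≅ Z^30, C_2 ≅ Z^20.

The boundary map ∂_1: C_1 → C_0 sends each edge [p,q] (with p < q) to q − p.
The 10×30 boundary matrix has rank 9 and Smith normal form diag(1,1,1,1,1,1,1,1,1).

∂_2: C_2 → C_1 sends each 2-simplex [p,q,r] to [q,r] − [p,r] + [p,q]. For instance
  ∂chj = hj − cj + ch,
  ∂bdh = dh − bh + bd.
The resulting 30×20 matrix has rank 20, and its Smith normal form has invariant factors (1,1,1,1,1,1,1,1,1,1,1,1,1,1,1,1,1,1,1,2).

Computing H_k = (kernel of ∂_k) / (image of ∂_{k+1}):

  H_0: rank C_0 − rank ∂_1 = 10 − 9 = 1, and the invariant factors of ∂_1 are all 1, so H_0 ≅ Z.
  H_1: rank ker ∂_1 − rank ∂_2 = (30 − 9) − 20 = 1, and ∂_2 has invariant factor 2 > 1, so H_1 ≅ Z ⊕ Z/2Z.
  H_2: rank ker ∂_2 − rank ∂_3 = (20 − 20) − 0 = 0, and there is no ∂_3, so H_2 ≅ 0.

Hence the Betti numbers are b_0 = 1, b_1 = 1, b_2 = 0.

b_0 = 1, b_1 = 1, b_2 = 0.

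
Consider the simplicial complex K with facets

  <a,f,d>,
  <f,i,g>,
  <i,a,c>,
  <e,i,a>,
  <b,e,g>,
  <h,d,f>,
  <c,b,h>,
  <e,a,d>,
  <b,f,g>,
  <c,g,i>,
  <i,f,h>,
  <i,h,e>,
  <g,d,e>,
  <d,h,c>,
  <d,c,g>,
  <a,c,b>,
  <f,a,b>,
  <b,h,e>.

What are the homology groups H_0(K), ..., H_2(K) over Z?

H_0 = Z,  H_1 = Z^2,  H_2 = Z.

Order the vertices as a < b < c < d < e < f < g < h < i. Listing each simplex with vertices in this order, K has dimension 2 with simplices:

  0-simplices (9): a, b, c, d, e, f, g, h, i
  1-simplices (27): ab, ac, ad, ae, af, ai, bc, be, bf, bg, bh, cd, cg, ch, ci, de, df, dg, dh, eg, eh, ei, fg, fh, fi, gi, hi
  2-simplices (18): abc, abf, aci, ade, adf, aei, bch, beg, beh, bfg, cdg, cdh, cgi, deg, dfh, ehi, fgi, fhi

Hence C_0 ≅ Z^9, C_1 ≅ Z^27, C_2 ≅ Z^18.

Boundary ∂_1: C_1 → C_0 maps an edge to its endpoints' difference, ∂[p,q] = q − p. For instance
  ∂gi = i − g.
This gives a 9×27 integer matrix of rank 8; reducing to Smith normal form yields diagonal entries (1,1,1,1,1,1,1,1).

∂_2: C_2 → C_1 maps a triangle to the signed sum of its edges. For instance
  ∂ade = de − ae + ad,
  ∂adf = df − af + ad.
This gives a 27×18 integer matrix of rank 17; reducing to Smith normal form yields diagonal entries (1,1,1,1,1,1,1,1,1,1,1,1,1,1,1,1,1).

Now H_k = ker ∂_k / im ∂_{k+1}, so:

  H_0: rank C_0 − rank ∂_1 = 9 − 8 = 1, and the invariant factors of ∂_1 are all 1, so H_0 ≅ Z.
  H_1: rank ker ∂_1 − rank ∂_2 = (27 − 8) − 17 = 2, and the invariant factors of ∂_2 are all 1, so H_1 ≅ Z^2.
  H_2: rank ker ∂_2 − rank ∂_3 = (18 − 17) − 0 = 1, and there is no ∂_3, so H_2 ≅ Z.

As a check, the Euler characteristic is 9 − 27 + 18 = 0, which agrees with 1 − 2 + 1 = 0.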